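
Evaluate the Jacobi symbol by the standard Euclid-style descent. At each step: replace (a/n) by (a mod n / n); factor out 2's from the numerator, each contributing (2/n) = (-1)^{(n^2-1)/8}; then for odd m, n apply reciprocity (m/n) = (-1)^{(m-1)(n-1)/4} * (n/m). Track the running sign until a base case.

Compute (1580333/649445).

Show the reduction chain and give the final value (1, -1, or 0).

(1580333/649445): 1580333 mod 649445 = 281443, so (1580333/649445) = (281443/649445)
flip (281443/649445) -> (649445/281443): both odd, 281443 mod 4 = 3, 649445 mod 4 = 1, so the flip contributes +1; sign now +1
(649445/281443): 649445 mod 281443 = 86559, so (649445/281443) = (86559/281443)
flip (86559/281443) -> (281443/86559): both odd, 86559 mod 4 = 3, 281443 mod 4 = 3, so the flip contributes -1; sign now -1
(281443/86559): 281443 mod 86559 = 21766, so (281443/86559) = (21766/86559)
factor out 2^1: 21766 = 2^1·10883; with 86559 mod 8 = 7, (2/86559) = +1; sign now -1; continue with (10883/86559)
flip (10883/86559) -> (86559/10883): both odd, 10883 mod 4 = 3, 86559 mod 4 = 3, so the flip contributes -1; sign now +1
(86559/10883): 86559 mod 10883 = 10378, so (86559/10883) = (10378/10883)
factor out 2^1: 10378 = 2^1·5189; with 10883 mod 8 = 3, (2/10883) = -1; sign now -1; continue with (5189/10883)
flip (5189/10883) -> (10883/5189): both odd, 5189 mod 4 = 1, 10883 mod 4 = 3, so the flip contributes +1; sign now -1
(10883/5189): 10883 mod 5189 = 505, so (10883/5189) = (505/5189)
flip (505/5189) -> (5189/505): both odd, 505 mod 4 = 1, 5189 mod 4 = 1, so the flip contributes +1; sign now -1
(5189/505): 5189 mod 505 = 139, so (5189/505) = (139/505)
flip (139/505) -> (505/139): both odd, 139 mod 4 = 3, 505 mod 4 = 1, so the flip contributes +1; sign now -1
(505/139): 505 mod 139 = 88, so (505/139) = (88/139)
factor out 2^3: 88 = 2^3·11; with 139 mod 8 = 3, (2/139) = -1; sign now +1; continue with (11/139)
flip (11/139) -> (139/11): both odd, 11 mod 4 = 3, 139 mod 4 = 3, so the flip contributes -1; sign now -1
(139/11): 139 mod 11 = 7, so (139/11) = (7/11)
flip (7/11) -> (11/7): both odd, 7 mod 4 = 3, 11 mod 4 = 3, so the flip contributes -1; sign now +1
(11/7): 11 mod 7 = 4, so (11/7) = (4/7)
factor out 2^2: 4 = 2^2·1; with 7 mod 8 = 7, (2/7) = +1; sign now +1; continue with (1/7)
reached (1/7) = 1, so the symbol is +1

1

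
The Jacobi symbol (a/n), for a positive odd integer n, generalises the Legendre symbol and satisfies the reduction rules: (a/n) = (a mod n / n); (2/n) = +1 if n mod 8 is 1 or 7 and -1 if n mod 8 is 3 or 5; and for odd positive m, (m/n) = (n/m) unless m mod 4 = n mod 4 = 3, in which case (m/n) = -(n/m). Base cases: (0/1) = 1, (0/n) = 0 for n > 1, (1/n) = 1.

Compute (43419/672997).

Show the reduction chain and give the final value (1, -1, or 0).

-1

flip (43419/672997) -> (672997/43419): both odd, 43419 mod 4 = 3, 672997 mod 4 = 1, so the flip contributes +1; sign now +1
(672997/43419): 672997 mod 43419 = 21712, so (672997/43419) = (21712/43419)
factor out 2^4: 21712 = 2^4·1357; with 43419 mod 8 = 3, (2/43419) = -1; sign now +1; continue with (1357/43419)
flip (1357/43419) -> (43419/1357): both odd, 1357 mod 4 = 1, 43419 mod 4 = 3, so the flip contributes +1; sign now +1
(43419/1357): 43419 mod 1357 = 1352, so (43419/1357) = (1352/1357)
factor out 2^3: 1352 = 2^3·169; with 1357 mod 8 = 5, (2/1357) = -1; sign now -1; continue with (169/1357)
flip (169/1357) -> (1357/169): both odd, 169 mod 4 = 1, 1357 mod 4 = 1, so the flip contributes +1; sign now -1
(1357/169): 1357 mod 169 = 5, so (1357/169) = (5/169)
flip (5/169) -> (169/5): both odd, 5 mod 4 = 1, 169 mod 4 = 1, so the flip contributes +1; sign now -1
(169/5): 169 mod 5 = 4, so (169/5) = (4/5)
factor out 2^2: 4 = 2^2·1; with 5 mod 8 = 5, (2/5) = -1; sign now -1; continue with (1/5)
reached (1/5) = 1, so the symbol is -1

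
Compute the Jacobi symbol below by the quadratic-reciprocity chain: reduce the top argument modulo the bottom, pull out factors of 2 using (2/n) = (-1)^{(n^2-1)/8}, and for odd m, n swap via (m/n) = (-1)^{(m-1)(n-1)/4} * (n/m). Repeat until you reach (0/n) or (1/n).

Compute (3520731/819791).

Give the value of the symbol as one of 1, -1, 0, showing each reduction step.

-1

(3520731/819791): 3520731 mod 819791 = 241567, so (3520731/819791) = (241567/819791)
flip (241567/819791) -> (819791/241567): both odd, 241567 mod 4 = 3, 819791 mod 4 = 3, so the flip contributes -1; sign now -1
(819791/241567): 819791 mod 241567 = 95090, so (819791/241567) = (95090/241567)
factor out 2^1: 95090 = 2^1·47545; with 241567 mod 8 = 7, (2/241567) = +1; sign now -1; continue with (47545/241567)
flip (47545/241567) -> (241567/47545): both odd, 47545 mod 4 = 1, 241567 mod 4 = 3, so the flip contributes +1; sign now -1
(241567/47545): 241567 mod 47545 = 3842, so (241567/47545) = (3842/47545)
factor out 2^1: 3842 = 2^1·1921; with 47545 mod 8 = 1, (2/47545) = +1; sign now -1; continue with (1921/47545)
flip (1921/47545) -> (47545/1921): both odd, 1921 mod 4 = 1, 47545 mod 4 = 1, so the flip contributes +1; sign now -1
(47545/1921): 47545 mod 1921 = 1441, so (47545/1921) = (1441/1921)
flip (1441/1921) -> (1921/1441): both odd, 1441 mod 4 = 1, 1921 mod 4 = 1, so the flip contributes +1; sign now -1
(1921/1441): 1921 mod 1441 = 480, so (1921/1441) = (480/1441)
factor out 2^5: 480 = 2^5·15; with 1441 mod 8 = 1, (2/1441) = +1; sign now -1; continue with (15/1441)
flip (15/1441) -> (1441/15): both odd, 15 mod 4 = 3, 1441 mod 4 = 1, so the flip contributes +1; sign now -1
(1441/15): 1441 mod 15 = 1, so (1441/15) = (1/15)
reached (1/15) = 1, so the symbol is -1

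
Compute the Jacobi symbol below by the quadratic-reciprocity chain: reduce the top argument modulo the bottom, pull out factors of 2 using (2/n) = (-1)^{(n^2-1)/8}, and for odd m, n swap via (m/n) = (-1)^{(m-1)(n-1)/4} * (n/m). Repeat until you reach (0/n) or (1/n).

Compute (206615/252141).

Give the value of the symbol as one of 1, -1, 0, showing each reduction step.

flip (206615/252141) -> (252141/206615): both odd, 206615 mod 4 = 3, 252141 mod 4 = 1, so the flip contributes +1; sign now +1
(252141/206615): 252141 mod 206615 = 45526, so (252141/206615) = (45526/206615)
factor out 2^1: 45526 = 2^1·22763; with 206615 mod 8 = 7, (2/206615) = +1; sign now +1; continue with (22763/206615)
flip (22763/206615) -> (206615/22763): both odd, 22763 mod 4 = 3, 206615 mod 4 = 3, so the flip contributes -1; sign now -1
(206615/22763): 206615 mod 22763 = 1748, so (206615/22763) = (1748/22763)
factor out 2^2: 1748 = 2^2·437; with 22763 mod 8 = 3, (2/22763) = -1; sign now -1; continue with (437/22763)
flip (437/22763) -> (22763/437): both odd, 437 mod 4 = 1, 22763 mod 4 = 3, so the flip contributes +1; sign now -1
(22763/437): 22763 mod 437 = 39, so (22763/437) = (39/437)
flip (39/437) -> (437/39): both odd, 39 mod 4 = 3, 437 mod 4 = 1, so the flip contributes +1; sign now -1
(437/39): 437 mod 39 = 8, so (437/39) = (8/39)
factor out 2^3: 8 = 2^3·1; with 39 mod 8 = 7, (2/39) = +1; sign now -1; continue with (1/39)
reached (1/39) = 1, so the symbol is -1

-1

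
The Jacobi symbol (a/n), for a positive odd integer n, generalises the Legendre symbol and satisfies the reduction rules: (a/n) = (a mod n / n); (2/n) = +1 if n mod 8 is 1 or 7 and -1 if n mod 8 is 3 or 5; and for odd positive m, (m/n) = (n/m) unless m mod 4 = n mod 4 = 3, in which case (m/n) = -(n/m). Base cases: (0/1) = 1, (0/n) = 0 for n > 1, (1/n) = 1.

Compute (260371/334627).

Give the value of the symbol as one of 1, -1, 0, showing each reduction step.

reciprocity: (260371/334627) = -1·(334627/260371) since 260371 mod 4 = 3, 334627 mod 4 = 3; sign now -1
(334627/260371) = (74256/260371)   [reduce mod 260371]
74256 = 2^4·4641; (2/260371) = -1 since 260371 mod 8 = 3, so (74256/260371) = (-1)^4·(4641/260371); sign now -1
reciprocity: (4641/260371) = +1·(260371/4641) since 4641 mod 4 = 1, 260371 mod 4 = 3; sign now -1
(260371/4641) = (475/4641)   [reduce mod 4641]
reciprocity: (475/4641) = +1·(4641/475) since 475 mod 4 = 3, 4641 mod 4 = 1; sign now -1
(4641/475) = (366/475)   [reduce mod 475]
366 = 2^1·183; (2/475) = -1 since 475 mod 8 = 3, so (366/475) = (-1)^1·(183/475); sign now +1
reciprocity: (183/475) = -1·(475/183) since 183 mod 4 = 3, 475 mod 4 = 3; sign now -1
(475/183) = (109/183)   [reduce mod 183]
reciprocity: (109/183) = +1·(183/109) since 109 mod 4 = 1, 183 mod 4 = 3; sign now -1
(183/109) = (74/109)   [reduce mod 109]
74 = 2^1·37; (2/109) = -1 since 109 mod 8 = 5, so (74/109) = (-1)^1·(37/109); sign now +1
reciprocity: (37/109) = +1·(109/37) since 37 mod 4 = 1, 109 mod 4 = 1; sign now +1
(109/37) = (35/37)   [reduce mod 37]
reciprocity: (35/37) = +1·(37/35) since 35 mod 4 = 3, 37 mod 4 = 1; sign now +1
(37/35) = (2/35)   [reduce mod 35]
2 = 2^1·1; (2/35) = -1 since 35 mod 8 = 3, so (2/35) = (-1)^1·(1/35); sign now -1
(1/35) = 1; final value = sign = -1

-1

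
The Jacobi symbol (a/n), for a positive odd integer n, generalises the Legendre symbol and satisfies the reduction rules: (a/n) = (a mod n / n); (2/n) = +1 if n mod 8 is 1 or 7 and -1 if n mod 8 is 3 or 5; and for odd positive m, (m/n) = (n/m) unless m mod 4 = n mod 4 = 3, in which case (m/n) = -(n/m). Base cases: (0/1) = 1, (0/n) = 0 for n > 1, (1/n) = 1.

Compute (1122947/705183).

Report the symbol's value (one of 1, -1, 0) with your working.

1

(1122947/705183) = (417764/705183)   [reduce mod 705183]
417764 = 2^2·104441; (2/705183) = +1 since 705183 mod 8 = 7, so (417764/705183) = (+1)^2·(104441/705183); sign now +1
reciprocity: (104441/705183) = +1·(705183/104441) since 104441 mod 4 = 1, 705183 mod 4 = 3; sign now +1
(705183/104441) = (78537/104441)   [reduce mod 104441]
reciprocity: (78537/104441) = +1·(104441/78537) since 78537 mod 4 = 1, 104441 mod 4 = 1; sign now +1
(104441/78537) = (25904/78537)   [reduce mod 78537]
25904 = 2^4·1619; (2/78537) = +1 since 78537 mod 8 = 1, so (25904/78537) = (+1)^4·(1619/78537); sign now +1
reciprocity: (1619/78537) = +1·(78537/1619) since 1619 mod 4 = 3, 78537 mod 4 = 1; sign now +1
(78537/1619) = (825/1619)   [reduce mod 1619]
reciprocity: (825/1619) = +1·(1619/825) since 825 mod 4 = 1, 1619 mod 4 = 3; sign now +1
(1619/825) = (794/825)   [reduce mod 825]
794 = 2^1·397; (2/825) = +1 since 825 mod 8 = 1, so (794/825) = (+1)^1·(397/825); sign now +1
reciprocity: (397/825) = +1·(825/397) since 397 mod 4 = 1, 825 mod 4 = 1; sign now +1
(825/397) = (31/397)   [reduce mod 397]
reciprocity: (31/397) = +1·(397/31) since 31 mod 4 = 3, 397 mod 4 = 1; sign now +1
(397/31) = (25/31)   [reduce mod 31]
reciprocity: (25/31) = +1·(31/25) since 25 mod 4 = 1, 31 mod 4 = 3; sign now +1
(31/25) = (6/25)   [reduce mod 25]
6 = 2^1·3; (2/25) = +1 since 25 mod 8 = 1, so (6/25) = (+1)^1·(3/25); sign now +1
reciprocity: (3/25) = +1·(25/3) since 3 mod 4 = 3, 25 mod 4 = 1; sign now +1
(25/3) = (1/3)   [reduce mod 3]
(1/3) = 1; final value = sign = +1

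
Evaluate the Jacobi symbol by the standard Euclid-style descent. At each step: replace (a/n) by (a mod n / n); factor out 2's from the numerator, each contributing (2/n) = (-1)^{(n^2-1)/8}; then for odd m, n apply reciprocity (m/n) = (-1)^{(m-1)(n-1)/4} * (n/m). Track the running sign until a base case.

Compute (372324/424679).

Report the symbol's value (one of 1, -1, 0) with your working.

factor out 2^2: 372324 = 2^2·93081; with 424679 mod 8 = 7, (2/424679) = +1; sign now +1; continue with (93081/424679)
flip (93081/424679) -> (424679/93081): both odd, 93081 mod 4 = 1, 424679 mod 4 = 3, so the flip contributes +1; sign now +1
(424679/93081): 424679 mod 93081 = 52355, so (424679/93081) = (52355/93081)
flip (52355/93081) -> (93081/52355): both odd, 52355 mod 4 = 3, 93081 mod 4 = 1, so the flip contributes +1; sign now +1
(93081/52355): 93081 mod 52355 = 40726, so (93081/52355) = (40726/52355)
factor out 2^1: 40726 = 2^1·20363; with 52355 mod 8 = 3, (2/52355) = -1; sign now -1; continue with (20363/52355)
flip (20363/52355) -> (52355/20363): both odd, 20363 mod 4 = 3, 52355 mod 4 = 3, so the flip contributes -1; sign now +1
(52355/20363): 52355 mod 20363 = 11629, so (52355/20363) = (11629/20363)
flip (11629/20363) -> (20363/11629): both odd, 11629 mod 4 = 1, 20363 mod 4 = 3, so the flip contributes +1; sign now +1
(20363/11629): 20363 mod 11629 = 8734, so (20363/11629) = (8734/11629)
factor out 2^1: 8734 = 2^1·4367; with 11629 mod 8 = 5, (2/11629) = -1; sign now -1; continue with (4367/11629)
flip (4367/11629) -> (11629/4367): both odd, 4367 mod 4 = 3, 11629 mod 4 = 1, so the flip contributes +1; sign now -1
(11629/4367): 11629 mod 4367 = 2895, so (11629/4367) = (2895/4367)
flip (2895/4367) -> (4367/2895): both odd, 2895 mod 4 = 3, 4367 mod 4 = 3, so the flip contributes -1; sign now +1
(4367/2895): 4367 mod 2895 = 1472, so (4367/2895) = (1472/2895)
factor out 2^6: 1472 = 2^6·23; with 2895 mod 8 = 7, (2/2895) = +1; sign now +1; continue with (23/2895)
flip (23/2895) -> (2895/23): both odd, 23 mod 4 = 3, 2895 mod 4 = 3, so the flip contributes -1; sign now -1
(2895/23): 2895 mod 23 = 20, so (2895/23) = (20/23)
factor out 2^2: 20 = 2^2·5; with 23 mod 8 = 7, (2/23) = +1; sign now -1; continue with (5/23)
flip (5/23) -> (23/5): both odd, 5 mod 4 = 1, 23 mod 4 = 3, so the flip contributes +1; sign now -1
(23/5): 23 mod 5 = 3, so (23/5) = (3/5)
flip (3/5) -> (5/3): both odd, 3 mod 4 = 3, 5 mod 4 = 1, so the flip contributes +1; sign now -1
(5/3): 5 mod 3 = 2, so (5/3) = (2/3)
factor out 2^1: 2 = 2^1·1; with 3 mod 8 = 3, (2/3) = -1; sign now +1; continue with (1/3)
reached (1/3) = 1, so the symbol is +1

1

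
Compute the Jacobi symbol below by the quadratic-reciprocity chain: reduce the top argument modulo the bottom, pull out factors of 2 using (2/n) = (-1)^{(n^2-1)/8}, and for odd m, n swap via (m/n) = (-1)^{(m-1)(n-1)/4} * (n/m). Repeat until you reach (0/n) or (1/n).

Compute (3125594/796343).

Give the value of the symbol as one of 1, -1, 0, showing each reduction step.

(3125594/796343): 3125594 mod 796343 = 736565, so (3125594/796343) = (736565/796343)
flip (736565/796343) -> (796343/736565): both odd, 736565 mod 4 = 1, 796343 mod 4 = 3, so the flip contributes +1; sign now +1
(796343/736565): 796343 mod 736565 = 59778, so (796343/736565) = (59778/736565)
factor out 2^1: 59778 = 2^1·29889; with 736565 mod 8 = 5, (2/736565) = -1; sign now -1; continue with (29889/736565)
flip (29889/736565) -> (736565/29889): both odd, 29889 mod 4 = 1, 736565 mod 4 = 1, so the flip contributes +1; sign now -1
(736565/29889): 736565 mod 29889 = 19229, so (736565/29889) = (19229/29889)
flip (19229/29889) -> (29889/19229): both odd, 19229 mod 4 = 1, 29889 mod 4 = 1, so the flip contributes +1; sign now -1
(29889/19229): 29889 mod 19229 = 10660, so (29889/19229) = (10660/19229)
factor out 2^2: 10660 = 2^2·2665; with 19229 mod 8 = 5, (2/19229) = -1; sign now -1; continue with (2665/19229)
flip (2665/19229) -> (19229/2665): both odd, 2665 mod 4 = 1, 19229 mod 4 = 1, so the flip contributes +1; sign now -1
(19229/2665): 19229 mod 2665 = 574, so (19229/2665) = (574/2665)
factor out 2^1: 574 = 2^1·287; with 2665 mod 8 = 1, (2/2665) = +1; sign now -1; continue with (287/2665)
flip (287/2665) -> (2665/287): both odd, 287 mod 4 = 3, 2665 mod 4 = 1, so the flip contributes +1; sign now -1
(2665/287): 2665 mod 287 = 82, so (2665/287) = (82/287)
factor out 2^1: 82 = 2^1·41; with 287 mod 8 = 7, (2/287) = +1; sign now -1; continue with (41/287)
flip (41/287) -> (287/41): both odd, 41 mod 4 = 1, 287 mod 4 = 3, so the flip contributes +1; sign now -1
(287/41): 287 mod 41 = 0, so (287/41) = (0/41)
reached (0/41); gcd(a, n) > 1, so (0/41) = 0 and the symbol is 0

0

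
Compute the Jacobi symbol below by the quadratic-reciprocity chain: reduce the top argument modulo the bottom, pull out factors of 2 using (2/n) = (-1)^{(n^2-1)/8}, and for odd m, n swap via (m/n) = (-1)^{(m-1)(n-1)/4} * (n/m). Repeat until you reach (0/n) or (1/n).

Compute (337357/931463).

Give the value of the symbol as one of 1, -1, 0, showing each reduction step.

1

reciprocity: (337357/931463) = +1·(931463/337357) since 337357 mod 4 = 1, 931463 mod 4 = 3; sign now +1
(931463/337357) = (256749/337357)   [reduce mod 337357]
reciprocity: (256749/337357) = +1·(337357/256749) since 256749 mod 4 = 1, 337357 mod 4 = 1; sign now +1
(337357/256749) = (80608/256749)   [reduce mod 256749]
80608 = 2^5·2519; (2/256749) = -1 since 256749 mod 8 = 5, so (80608/256749) = (-1)^5·(2519/256749); sign now -1
reciprocity: (2519/256749) = +1·(256749/2519) since 2519 mod 4 = 3, 256749 mod 4 = 1; sign now -1
(256749/2519) = (2330/2519)   [reduce mod 2519]
2330 = 2^1·1165; (2/2519) = +1 since 2519 mod 8 = 7, so (2330/2519) = (+1)^1·(1165/2519); sign now -1
reciprocity: (1165/2519) = +1·(2519/1165) since 1165 mod 4 = 1, 2519 mod 4 = 3; sign now -1
(2519/1165) = (189/1165)   [reduce mod 1165]
reciprocity: (189/1165) = +1·(1165/189) since 189 mod 4 = 1, 1165 mod 4 = 1; sign now -1
(1165/189) = (31/189)   [reduce mod 189]
reciprocity: (31/189) = +1·(189/31) since 31 mod 4 = 3, 189 mod 4 = 1; sign now -1
(189/31) = (3/31)   [reduce mod 31]
reciprocity: (3/31) = -1·(31/3) since 3 mod 4 = 3, 31 mod 4 = 3; sign now +1
(31/3) = (1/3)   [reduce mod 3]
(1/3) = 1; final value = sign = +1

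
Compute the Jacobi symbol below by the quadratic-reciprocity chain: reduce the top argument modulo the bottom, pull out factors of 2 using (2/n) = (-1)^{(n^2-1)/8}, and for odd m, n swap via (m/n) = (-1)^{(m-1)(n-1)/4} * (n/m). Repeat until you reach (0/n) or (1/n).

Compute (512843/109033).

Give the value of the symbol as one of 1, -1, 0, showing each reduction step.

1

(512843/109033): 512843 mod 109033 = 76711, so (512843/109033) = (76711/109033)
flip (76711/109033) -> (109033/76711): both odd, 76711 mod 4 = 3, 109033 mod 4 = 1, so the flip contributes +1; sign now +1
(109033/76711): 109033 mod 76711 = 32322, so (109033/76711) = (32322/76711)
factor out 2^1: 32322 = 2^1·16161; with 76711 mod 8 = 7, (2/76711) = +1; sign now +1; continue with (16161/76711)
flip (16161/76711) -> (76711/16161): both odd, 16161 mod 4 = 1, 76711 mod 4 = 3, so the flip contributes +1; sign now +1
(76711/16161): 76711 mod 16161 = 12067, so (76711/16161) = (12067/16161)
flip (12067/16161) -> (16161/12067): both odd, 12067 mod 4 = 3, 16161 mod 4 = 1, so the flip contributes +1; sign now +1
(16161/12067): 16161 mod 12067 = 4094, so (16161/12067) = (4094/12067)
factor out 2^1: 4094 = 2^1·2047; with 12067 mod 8 = 3, (2/12067) = -1; sign now -1; continue with (2047/12067)
flip (2047/12067) -> (12067/2047): both odd, 2047 mod 4 = 3, 12067 mod 4 = 3, so the flip contributes -1; sign now +1
(12067/2047): 12067 mod 2047 = 1832, so (12067/2047) = (1832/2047)
factor out 2^3: 1832 = 2^3·229; with 2047 mod 8 = 7, (2/2047) = +1; sign now +1; continue with (229/2047)
flip (229/2047) -> (2047/229): both odd, 229 mod 4 = 1, 2047 mod 4 = 3, so the flip contributes +1; sign now +1
(2047/229): 2047 mod 229 = 215, so (2047/229) = (215/229)
flip (215/229) -> (229/215): both odd, 215 mod 4 = 3, 229 mod 4 = 1, so the flip contributes +1; sign now +1
(229/215): 229 mod 215 = 14, so (229/215) = (14/215)
factor out 2^1: 14 = 2^1·7; with 215 mod 8 = 7, (2/215) = +1; sign now +1; continue with (7/215)
flip (7/215) -> (215/7): both odd, 7 mod 4 = 3, 215 mod 4 = 3, so the flip contributes -1; sign now -1
(215/7): 215 mod 7 = 5, so (215/7) = (5/7)
flip (5/7) -> (7/5): both odd, 5 mod 4 = 1, 7 mod 4 = 3, so the flip contributes +1; sign now -1
(7/5): 7 mod 5 = 2, so (7/5) = (2/5)
factor out 2^1: 2 = 2^1·1; with 5 mod 8 = 5, (2/5) = -1; sign now +1; continue with (1/5)
reached (1/5) = 1, so the symbol is +1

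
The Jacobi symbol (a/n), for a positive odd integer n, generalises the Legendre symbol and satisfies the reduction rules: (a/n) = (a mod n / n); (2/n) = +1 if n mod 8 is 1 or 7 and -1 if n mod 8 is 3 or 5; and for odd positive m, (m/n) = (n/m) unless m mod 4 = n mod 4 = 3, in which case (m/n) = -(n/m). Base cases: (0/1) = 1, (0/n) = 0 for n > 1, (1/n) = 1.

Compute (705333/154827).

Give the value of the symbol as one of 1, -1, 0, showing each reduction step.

0

(705333/154827): 705333 mod 154827 = 86025, so (705333/154827) = (86025/154827)
flip (86025/154827) -> (154827/86025): both odd, 86025 mod 4 = 1, 154827 mod 4 = 3, so the flip contributes +1; sign now +1
(154827/86025): 154827 mod 86025 = 68802, so (154827/86025) = (68802/86025)
factor out 2^1: 68802 = 2^1·34401; with 86025 mod 8 = 1, (2/86025) = +1; sign now +1; continue with (34401/86025)
flip (34401/86025) -> (86025/34401): both odd, 34401 mod 4 = 1, 86025 mod 4 = 1, so the flip contributes +1; sign now +1
(86025/34401): 86025 mod 34401 = 17223, so (86025/34401) = (17223/34401)
flip (17223/34401) -> (34401/17223): both odd, 17223 mod 4 = 3, 34401 mod 4 = 1, so the flip contributes +1; sign now +1
(34401/17223): 34401 mod 17223 = 17178, so (34401/17223) = (17178/17223)
factor out 2^1: 17178 = 2^1·8589; with 17223 mod 8 = 7, (2/17223) = +1; sign now +1; continue with (8589/17223)
flip (8589/17223) -> (17223/8589): both odd, 8589 mod 4 = 1, 17223 mod 4 = 3, so the flip contributes +1; sign now +1
(17223/8589): 17223 mod 8589 = 45, so (17223/8589) = (45/8589)
flip (45/8589) -> (8589/45): both odd, 45 mod 4 = 1, 8589 mod 4 = 1, so the flip contributes +1; sign now +1
(8589/45): 8589 mod 45 = 39, so (8589/45) = (39/45)
flip (39/45) -> (45/39): both odd, 39 mod 4 = 3, 45 mod 4 = 1, so the flip contributes +1; sign now +1
(45/39): 45 mod 39 = 6, so (45/39) = (6/39)
factor out 2^1: 6 = 2^1·3; with 39 mod 8 = 7, (2/39) = +1; sign now +1; continue with (3/39)
flip (3/39) -> (39/3): both odd, 3 mod 4 = 3, 39 mod 4 = 3, so the flip contributes -1; sign now -1
(39/3): 39 mod 3 = 0, so (39/3) = (0/3)
reached (0/3); gcd(a, n) > 1, so (0/3) = 0 and the symbol is 0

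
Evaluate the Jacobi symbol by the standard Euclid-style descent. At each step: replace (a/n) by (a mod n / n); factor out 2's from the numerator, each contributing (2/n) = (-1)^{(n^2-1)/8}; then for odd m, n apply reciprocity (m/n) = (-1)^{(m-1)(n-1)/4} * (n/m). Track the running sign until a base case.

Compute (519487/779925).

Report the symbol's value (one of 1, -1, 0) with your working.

1

reciprocity: (519487/779925) = +1·(779925/519487) since 519487 mod 4 = 3, 779925 mod 4 = 1; sign now +1
(779925/519487) = (260438/519487)   [reduce mod 519487]
260438 = 2^1·130219; (2/519487) = +1 since 519487 mod 8 = 7, so (260438/519487) = (+1)^1·(130219/519487); sign now +1
reciprocity: (130219/519487) = -1·(519487/130219) since 130219 mod 4 = 3, 519487 mod 4 = 3; sign now -1
(519487/130219) = (128830/130219)   [reduce mod 130219]
128830 = 2^1·64415; (2/130219) = -1 since 130219 mod 8 = 3, so (128830/130219) = (-1)^1·(64415/130219); sign now +1
reciprocity: (64415/130219) = -1·(130219/64415) since 64415 mod 4 = 3, 130219 mod 4 = 3; sign now -1
(130219/64415) = (1389/64415)   [reduce mod 64415]
reciprocity: (1389/64415) = +1·(64415/1389) since 1389 mod 4 = 1, 64415 mod 4 = 3; sign now -1
(64415/1389) = (521/1389)   [reduce mod 1389]
reciprocity: (521/1389) = +1·(1389/521) since 521 mod 4 = 1, 1389 mod 4 = 1; sign now -1
(1389/521) = (347/521)   [reduce mod 521]
reciprocity: (347/521) = +1·(521/347) since 347 mod 4 = 3, 521 mod 4 = 1; sign now -1
(521/347) = (174/347)   [reduce mod 347]
174 = 2^1·87; (2/347) = -1 since 347 mod 8 = 3, so (174/347) = (-1)^1·(87/347); sign now +1
reciprocity: (87/347) = -1·(347/87) since 87 mod 4 = 3, 347 mod 4 = 3; sign now -1
(347/87) = (86/87)   [reduce mod 87]
86 = 2^1·43; (2/87) = +1 since 87 mod 8 = 7, so (86/87) = (+1)^1·(43/87); sign now -1
reciprocity: (43/87) = -1·(87/43) since 43 mod 4 = 3, 87 mod 4 = 3; sign now +1
(87/43) = (1/43)   [reduce mod 43]
(1/43) = 1; final value = sign = +1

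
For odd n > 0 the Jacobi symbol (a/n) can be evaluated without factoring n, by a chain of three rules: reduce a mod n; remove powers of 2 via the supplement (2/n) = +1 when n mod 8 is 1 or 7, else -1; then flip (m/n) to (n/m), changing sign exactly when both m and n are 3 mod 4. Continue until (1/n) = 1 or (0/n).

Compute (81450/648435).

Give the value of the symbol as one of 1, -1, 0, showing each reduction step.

factor out 2^1: 81450 = 2^1·40725; with 648435 mod 8 = 3, (2/648435) = -1; sign now -1; continue with (40725/648435)
flip (40725/648435) -> (648435/40725): both odd, 40725 mod 4 = 1, 648435 mod 4 = 3, so the flip contributes +1; sign now -1
(648435/40725): 648435 mod 40725 = 37560, so (648435/40725) = (37560/40725)
factor out 2^3: 37560 = 2^3·4695; with 40725 mod 8 = 5, (2/40725) = -1; sign now +1; continue with (4695/40725)
flip (4695/40725) -> (40725/4695): both odd, 4695 mod 4 = 3, 40725 mod 4 = 1, so the flip contributes +1; sign now +1
(40725/4695): 40725 mod 4695 = 3165, so (40725/4695) = (3165/4695)
flip (3165/4695) -> (4695/3165): both odd, 3165 mod 4 = 1, 4695 mod 4 = 3, so the flip contributes +1; sign now +1
(4695/3165): 4695 mod 3165 = 1530, so (4695/3165) = (1530/3165)
factor out 2^1: 1530 = 2^1·765; with 3165 mod 8 = 5, (2/3165) = -1; sign now -1; continue with (765/3165)
flip (765/3165) -> (3165/765): both odd, 765 mod 4 = 1, 3165 mod 4 = 1, so the flip contributes +1; sign now -1
(3165/765): 3165 mod 765 = 105, so (3165/765) = (105/765)
flip (105/765) -> (765/105): both odd, 105 mod 4 = 1, 765 mod 4 = 1, so the flip contributes +1; sign now -1
(765/105): 765 mod 105 = 30, so (765/105) = (30/105)
factor out 2^1: 30 = 2^1·15; with 105 mod 8 = 1, (2/105) = +1; sign now -1; continue with (15/105)
flip (15/105) -> (105/15): both odd, 15 mod 4 = 3, 105 mod 4 = 1, so the flip contributes +1; sign now -1
(105/15): 105 mod 15 = 0, so (105/15) = (0/15)
reached (0/15); gcd(a, n) > 1, so (0/15) = 0 and the symbol is 0

0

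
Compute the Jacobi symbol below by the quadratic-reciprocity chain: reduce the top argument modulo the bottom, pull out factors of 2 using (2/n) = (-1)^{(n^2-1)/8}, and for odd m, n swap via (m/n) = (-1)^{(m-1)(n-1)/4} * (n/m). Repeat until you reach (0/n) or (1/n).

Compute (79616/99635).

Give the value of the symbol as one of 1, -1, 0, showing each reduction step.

79616 = 2^8·311; (2/99635) = -1 since 99635 mod 8 = 3, so (79616/99635) = (-1)^8·(311/99635); sign now +1
reciprocity: (311/99635) = -1·(99635/311) since 311 mod 4 = 3, 99635 mod 4 = 3; sign now -1
(99635/311) = (115/311)   [reduce mod 311]
reciprocity: (115/311) = -1·(311/115) since 115 mod 4 = 3, 311 mod 4 = 3; sign now +1
(311/115) = (81/115)   [reduce mod 115]
reciprocity: (81/115) = +1·(115/81) since 81 mod 4 = 1, 115 mod 4 = 3; sign now +1
(115/81) = (34/81)   [reduce mod 81]
34 = 2^1·17; (2/81) = +1 since 81 mod 8 = 1, so (34/81) = (+1)^1·(17/81); sign now +1
reciprocity: (17/81) = +1·(81/17) since 17 mod 4 = 1, 81 mod 4 = 1; sign now +1
(81/17) = (13/17)   [reduce mod 17]
reciprocity: (13/17) = +1·(17/13) since 13 mod 4 = 1, 17 mod 4 = 1; sign now +1
(17/13) = (4/13)   [reduce mod 13]
4 = 2^2·1; (2/13) = -1 since 13 mod 8 = 5, so (4/13) = (-1)^2·(1/13); sign now +1
(1/13) = 1; final value = sign = +1

1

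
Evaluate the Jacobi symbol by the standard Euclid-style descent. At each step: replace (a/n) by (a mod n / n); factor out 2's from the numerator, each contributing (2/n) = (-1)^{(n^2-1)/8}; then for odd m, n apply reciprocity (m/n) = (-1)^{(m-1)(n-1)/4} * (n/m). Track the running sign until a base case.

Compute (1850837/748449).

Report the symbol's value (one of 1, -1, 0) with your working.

1

(1850837/748449): 1850837 mod 748449 = 353939, so (1850837/748449) = (353939/748449)
flip (353939/748449) -> (748449/353939): both odd, 353939 mod 4 = 3, 748449 mod 4 = 1, so the flip contributes +1; sign now +1
(748449/353939): 748449 mod 353939 = 40571, so (748449/353939) = (40571/353939)
flip (40571/353939) -> (353939/40571): both odd, 40571 mod 4 = 3, 353939 mod 4 = 3, so the flip contributes -1; sign now -1
(353939/40571): 353939 mod 40571 = 29371, so (353939/40571) = (29371/40571)
flip (29371/40571) -> (40571/29371): both odd, 29371 mod 4 = 3, 40571 mod 4 = 3, so the flip contributes -1; sign now +1
(40571/29371): 40571 mod 29371 = 11200, so (40571/29371) = (11200/29371)
factor out 2^6: 11200 = 2^6·175; with 29371 mod 8 = 3, (2/29371) = -1; sign now +1; continue with (175/29371)
flip (175/29371) -> (29371/175): both odd, 175 mod 4 = 3, 29371 mod 4 = 3, so the flip contributes -1; sign now -1
(29371/175): 29371 mod 175 = 146, so (29371/175) = (146/175)
factor out 2^1: 146 = 2^1·73; with 175 mod 8 = 7, (2/175) = +1; sign now -1; continue with (73/175)
flip (73/175) -> (175/73): both odd, 73 mod 4 = 1, 175 mod 4 = 3, so the flip contributes +1; sign now -1
(175/73): 175 mod 73 = 29, so (175/73) = (29/73)
flip (29/73) -> (73/29): both odd, 29 mod 4 = 1, 73 mod 4 = 1, so the flip contributes +1; sign now -1
(73/29): 73 mod 29 = 15, so (73/29) = (15/29)
flip (15/29) -> (29/15): both odd, 15 mod 4 = 3, 29 mod 4 = 1, so the flip contributes +1; sign now -1
(29/15): 29 mod 15 = 14, so (29/15) = (14/15)
factor out 2^1: 14 = 2^1·7; with 15 mod 8 = 7, (2/15) = +1; sign now -1; continue with (7/15)
flip (7/15) -> (15/7): both odd, 7 mod 4 = 3, 15 mod 4 = 3, so the flip contributes -1; sign now +1
(15/7): 15 mod 7 = 1, so (15/7) = (1/7)
reached (1/7) = 1, so the symbol is +1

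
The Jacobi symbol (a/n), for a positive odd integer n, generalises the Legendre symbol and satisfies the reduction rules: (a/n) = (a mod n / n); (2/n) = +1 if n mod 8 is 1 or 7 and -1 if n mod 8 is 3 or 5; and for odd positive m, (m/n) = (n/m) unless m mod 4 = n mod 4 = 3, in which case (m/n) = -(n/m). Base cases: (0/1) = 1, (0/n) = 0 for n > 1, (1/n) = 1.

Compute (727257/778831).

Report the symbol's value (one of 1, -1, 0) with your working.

flip (727257/778831) -> (778831/727257): both odd, 727257 mod 4 = 1, 778831 mod 4 = 3, so the flip contributes +1; sign now +1
(778831/727257): 778831 mod 727257 = 51574, so (778831/727257) = (51574/727257)
factor out 2^1: 51574 = 2^1·25787; with 727257 mod 8 = 1, (2/727257) = +1; sign now +1; continue with (25787/727257)
flip (25787/727257) -> (727257/25787): both odd, 25787 mod 4 = 3, 727257 mod 4 = 1, so the flip contributes +1; sign now +1
(727257/25787): 727257 mod 25787 = 5221, so (727257/25787) = (5221/25787)
flip (5221/25787) -> (25787/5221): both odd, 5221 mod 4 = 1, 25787 mod 4 = 3, so the flip contributes +1; sign now +1
(25787/5221): 25787 mod 5221 = 4903, so (25787/5221) = (4903/5221)
flip (4903/5221) -> (5221/4903): both odd, 4903 mod 4 = 3, 5221 mod 4 = 1, so the flip contributes +1; sign now +1
(5221/4903): 5221 mod 4903 = 318, so (5221/4903) = (318/4903)
factor out 2^1: 318 = 2^1·159; with 4903 mod 8 = 7, (2/4903) = +1; sign now +1; continue with (159/4903)
flip (159/4903) -> (4903/159): both odd, 159 mod 4 = 3, 4903 mod 4 = 3, so the flip contributes -1; sign now -1
(4903/159): 4903 mod 159 = 133, so (4903/159) = (133/159)
flip (133/159) -> (159/133): both odd, 133 mod 4 = 1, 159 mod 4 = 3, so the flip contributes +1; sign now -1
(159/133): 159 mod 133 = 26, so (159/133) = (26/133)
factor out 2^1: 26 = 2^1·13; with 133 mod 8 = 5, (2/133) = -1; sign now +1; continue with (13/133)
flip (13/133) -> (133/13): both odd, 13 mod 4 = 1, 133 mod 4 = 1, so the flip contributes +1; sign now +1
(133/13): 133 mod 13 = 3, so (133/13) = (3/13)
flip (3/13) -> (13/3): both odd, 3 mod 4 = 3, 13 mod 4 = 1, so the flip contributes +1; sign now +1
(13/3): 13 mod 3 = 1, so (13/3) = (1/3)
reached (1/3) = 1, so the symbol is +1

1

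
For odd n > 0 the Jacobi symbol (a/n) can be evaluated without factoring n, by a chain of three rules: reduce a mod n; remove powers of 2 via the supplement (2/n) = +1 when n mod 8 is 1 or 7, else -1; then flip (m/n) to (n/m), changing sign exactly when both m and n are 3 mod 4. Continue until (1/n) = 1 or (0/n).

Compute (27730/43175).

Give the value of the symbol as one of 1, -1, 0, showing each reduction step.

27730 = 2^1·13865; (2/43175) = +1 since 43175 mod 8 = 7, so (27730/43175) = (+1)^1·(13865/43175); sign now +1
reciprocity: (13865/43175) = +1·(43175/13865) since 13865 mod 4 = 1, 43175 mod 4 = 3; sign now +1
(43175/13865) = (1580/13865)   [reduce mod 13865]
1580 = 2^2·395; (2/13865) = +1 since 13865 mod 8 = 1, so (1580/13865) = (+1)^2·(395/13865); sign now +1
reciprocity: (395/13865) = +1·(13865/395) since 395 mod 4 = 3, 13865 mod 4 = 1; sign now +1
(13865/395) = (40/395)   [reduce mod 395]
40 = 2^3·5; (2/395) = -1 since 395 mod 8 = 3, so (40/395) = (-1)^3·(5/395); sign now -1
reciprocity: (5/395) = +1·(395/5) since 5 mod 4 = 1, 395 mod 4 = 3; sign now -1
(395/5) = (0/5)   [reduce mod 5]
(0/5) = 0   [gcd(a, n) > 1]; final value = 0

0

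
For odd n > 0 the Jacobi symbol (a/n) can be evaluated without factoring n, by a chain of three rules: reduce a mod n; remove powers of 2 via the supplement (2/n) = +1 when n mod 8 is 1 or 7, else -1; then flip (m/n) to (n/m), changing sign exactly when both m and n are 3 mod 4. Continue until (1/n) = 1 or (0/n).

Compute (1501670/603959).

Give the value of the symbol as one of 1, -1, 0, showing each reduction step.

-1

(1501670/603959): 1501670 mod 603959 = 293752, so (1501670/603959) = (293752/603959)
factor out 2^3: 293752 = 2^3·36719; with 603959 mod 8 = 7, (2/603959) = +1; sign now +1; continue with (36719/603959)
flip (36719/603959) -> (603959/36719): both odd, 36719 mod 4 = 3, 603959 mod 4 = 3, so the flip contributes -1; sign now -1
(603959/36719): 603959 mod 36719 = 16455, so (603959/36719) = (16455/36719)
flip (16455/36719) -> (36719/16455): both odd, 16455 mod 4 = 3, 36719 mod 4 = 3, so the flip contributes -1; sign now +1
(36719/16455): 36719 mod 16455 = 3809, so (36719/16455) = (3809/16455)
flip (3809/16455) -> (16455/3809): both odd, 3809 mod 4 = 1, 16455 mod 4 = 3, so the flip contributes +1; sign now +1
(16455/3809): 16455 mod 3809 = 1219, so (16455/3809) = (1219/3809)
flip (1219/3809) -> (3809/1219): both odd, 1219 mod 4 = 3, 3809 mod 4 = 1, so the flip contributes +1; sign now +1
(3809/1219): 3809 mod 1219 = 152, so (3809/1219) = (152/1219)
factor out 2^3: 152 = 2^3·19; with 1219 mod 8 = 3, (2/1219) = -1; sign now -1; continue with (19/1219)
flip (19/1219) -> (1219/19): both odd, 19 mod 4 = 3, 1219 mod 4 = 3, so the flip contributes -1; sign now +1
(1219/19): 1219 mod 19 = 3, so (1219/19) = (3/19)
flip (3/19) -> (19/3): both odd, 3 mod 4 = 3, 19 mod 4 = 3, so the flip contributes -1; sign now -1
(19/3): 19 mod 3 = 1, so (19/3) = (1/3)
reached (1/3) = 1, so the symbol is -1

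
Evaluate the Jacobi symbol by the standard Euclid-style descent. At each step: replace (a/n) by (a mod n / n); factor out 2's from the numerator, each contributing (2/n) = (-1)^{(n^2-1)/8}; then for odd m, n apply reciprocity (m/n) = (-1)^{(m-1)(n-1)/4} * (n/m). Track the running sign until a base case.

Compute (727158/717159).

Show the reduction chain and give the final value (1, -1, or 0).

0

(727158/717159): 727158 mod 717159 = 9999, so (727158/717159) = (9999/717159)
flip (9999/717159) -> (717159/9999): both odd, 9999 mod 4 = 3, 717159 mod 4 = 3, so the flip contributes -1; sign now -1
(717159/9999): 717159 mod 9999 = 7230, so (717159/9999) = (7230/9999)
factor out 2^1: 7230 = 2^1·3615; with 9999 mod 8 = 7, (2/9999) = +1; sign now -1; continue with (3615/9999)
flip (3615/9999) -> (9999/3615): both odd, 3615 mod 4 = 3, 9999 mod 4 = 3, so the flip contributes -1; sign now +1
(9999/3615): 9999 mod 3615 = 2769, so (9999/3615) = (2769/3615)
flip (2769/3615) -> (3615/2769): both odd, 2769 mod 4 = 1, 3615 mod 4 = 3, so the flip contributes +1; sign now +1
(3615/2769): 3615 mod 2769 = 846, so (3615/2769) = (846/2769)
factor out 2^1: 846 = 2^1·423; with 2769 mod 8 = 1, (2/2769) = +1; sign now +1; continue with (423/2769)
flip (423/2769) -> (2769/423): both odd, 423 mod 4 = 3, 2769 mod 4 = 1, so the flip contributes +1; sign now +1
(2769/423): 2769 mod 423 = 231, so (2769/423) = (231/423)
flip (231/423) -> (423/231): both odd, 231 mod 4 = 3, 423 mod 4 = 3, so the flip contributes -1; sign now -1
(423/231): 423 mod 231 = 192, so (423/231) = (192/231)
factor out 2^6: 192 = 2^6·3; with 231 mod 8 = 7, (2/231) = +1; sign now -1; continue with (3/231)
flip (3/231) -> (231/3): both odd, 3 mod 4 = 3, 231 mod 4 = 3, so the flip contributes -1; sign now +1
(231/3): 231 mod 3 = 0, so (231/3) = (0/3)
reached (0/3); gcd(a, n) > 1, so (0/3) = 0 and the symbol is 0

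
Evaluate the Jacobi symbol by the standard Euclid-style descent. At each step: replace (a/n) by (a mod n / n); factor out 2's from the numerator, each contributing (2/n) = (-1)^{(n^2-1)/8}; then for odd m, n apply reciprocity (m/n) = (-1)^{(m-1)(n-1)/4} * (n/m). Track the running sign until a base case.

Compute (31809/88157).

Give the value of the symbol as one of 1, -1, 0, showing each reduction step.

reciprocity: (31809/88157) = +1·(88157/31809) since 31809 mod 4 = 1, 88157 mod 4 = 1; sign now +1
(88157/31809) = (24539/31809)   [reduce mod 31809]
reciprocity: (24539/31809) = +1·(31809/24539) since 24539 mod 4 = 3, 31809 mod 4 = 1; sign now +1
(31809/24539) = (7270/24539)   [reduce mod 24539]
7270 = 2^1·3635; (2/24539) = -1 since 24539 mod 8 = 3, so (7270/24539) = (-1)^1·(3635/24539); sign now -1
reciprocity: (3635/24539) = -1·(24539/3635) since 3635 mod 4 = 3, 24539 mod 4 = 3; sign now +1
(24539/3635) = (2729/3635)   [reduce mod 3635]
reciprocity: (2729/3635) = +1·(3635/2729) since 2729 mod 4 = 1, 3635 mod 4 = 3; sign now +1
(3635/2729) = (906/2729)   [reduce mod 2729]
906 = 2^1·453; (2/2729) = +1 since 2729 mod 8 = 1, so (906/2729) = (+1)^1·(453/2729); sign now +1
reciprocity: (453/2729) = +1·(2729/453) since 453 mod 4 = 1, 2729 mod 4 = 1; sign now +1
(2729/453) = (11/453)   [reduce mod 453]
reciprocity: (11/453) = +1·(453/11) since 11 mod 4 = 3, 453 mod 4 = 1; sign now +1
(453/11) = (2/11)   [reduce mod 11]
2 = 2^1·1; (2/11) = -1 since 11 mod 8 = 3, so (2/11) = (-1)^1·(1/11); sign now -1
(1/11) = 1; final value = sign = -1

-1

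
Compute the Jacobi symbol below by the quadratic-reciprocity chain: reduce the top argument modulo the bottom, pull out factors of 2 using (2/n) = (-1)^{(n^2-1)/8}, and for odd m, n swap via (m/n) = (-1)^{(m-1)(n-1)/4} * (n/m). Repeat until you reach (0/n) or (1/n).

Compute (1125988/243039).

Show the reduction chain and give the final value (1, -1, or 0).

(1125988/243039) = (153832/243039)   [reduce mod 243039]
153832 = 2^3·19229; (2/243039) = +1 since 243039 mod 8 = 7, so (153832/243039) = (+1)^3·(19229/243039); sign now +1
reciprocity: (19229/243039) = +1·(243039/19229) since 19229 mod 4 = 1, 243039 mod 4 = 3; sign now +1
(243039/19229) = (12291/19229)   [reduce mod 19229]
reciprocity: (12291/19229) = +1·(19229/12291) since 12291 mod 4 = 3, 19229 mod 4 = 1; sign now +1
(19229/12291) = (6938/12291)   [reduce mod 12291]
6938 = 2^1·3469; (2/12291) = -1 since 12291 mod 8 = 3, so (6938/12291) = (-1)^1·(3469/12291); sign now -1
reciprocity: (3469/12291) = +1·(12291/3469) since 3469 mod 4 = 1, 12291 mod 4 = 3; sign now -1
(12291/3469) = (1884/3469)   [reduce mod 3469]
1884 = 2^2·471; (2/3469) = -1 since 3469 mod 8 = 5, so (1884/3469) = (-1)^2·(471/3469); sign now -1
reciprocity: (471/3469) = +1·(3469/471) since 471 mod 4 = 3, 3469 mod 4 = 1; sign now -1
(3469/471) = (172/471)   [reduce mod 471]
172 = 2^2·43; (2/471) = +1 since 471 mod 8 = 7, so (172/471) = (+1)^2·(43/471); sign now -1
reciprocity: (43/471) = -1·(471/43) since 43 mod 4 = 3, 471 mod 4 = 3; sign now +1
(471/43) = (41/43)   [reduce mod 43]
reciprocity: (41/43) = +1·(43/41) since 41 mod 4 = 1, 43 mod 4 = 3; sign now +1
(43/41) = (2/41)   [reduce mod 41]
2 = 2^1·1; (2/41) = +1 since 41 mod 8 = 1, so (2/41) = (+1)^1·(1/41); sign now +1
(1/41) = 1; final value = sign = +1

1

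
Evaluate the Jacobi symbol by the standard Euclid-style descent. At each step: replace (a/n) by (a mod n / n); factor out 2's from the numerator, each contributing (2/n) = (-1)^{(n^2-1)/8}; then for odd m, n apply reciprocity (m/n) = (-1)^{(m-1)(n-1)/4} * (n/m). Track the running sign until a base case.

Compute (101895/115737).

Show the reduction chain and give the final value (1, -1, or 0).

0

reciprocity: (101895/115737) = +1·(115737/101895) since 101895 mod 4 = 3, 115737 mod 4 = 1; sign now +1
(115737/101895) = (13842/101895)   [reduce mod 101895]
13842 = 2^1·6921; (2/101895) = +1 since 101895 mod 8 = 7, so (13842/101895) = (+1)^1·(6921/101895); sign now +1
reciprocity: (6921/101895) = +1·(101895/6921) since 6921 mod 4 = 1, 101895 mod 4 = 3; sign now +1
(101895/6921) = (5001/6921)   [reduce mod 6921]
reciprocity: (5001/6921) = +1·(6921/5001) since 5001 mod 4 = 1, 6921 mod 4 = 1; sign now +1
(6921/5001) = (1920/5001)   [reduce mod 5001]
1920 = 2^7·15; (2/5001) = +1 since 5001 mod 8 = 1, so (1920/5001) = (+1)^7·(15/5001); sign now +1
reciprocity: (15/5001) = +1·(5001/15) since 15 mod 4 = 3, 5001 mod 4 = 1; sign now +1
(5001/15) = (6/15)   [reduce mod 15]
6 = 2^1·3; (2/15) = +1 since 15 mod 8 = 7, so (6/15) = (+1)^1·(3/15); sign now +1
reciprocity: (3/15) = -1·(15/3) since 3 mod 4 = 3, 15 mod 4 = 3; sign now -1
(15/3) = (0/3)   [reduce mod 3]
(0/3) = 0   [gcd(a, n) > 1]; final value = 0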